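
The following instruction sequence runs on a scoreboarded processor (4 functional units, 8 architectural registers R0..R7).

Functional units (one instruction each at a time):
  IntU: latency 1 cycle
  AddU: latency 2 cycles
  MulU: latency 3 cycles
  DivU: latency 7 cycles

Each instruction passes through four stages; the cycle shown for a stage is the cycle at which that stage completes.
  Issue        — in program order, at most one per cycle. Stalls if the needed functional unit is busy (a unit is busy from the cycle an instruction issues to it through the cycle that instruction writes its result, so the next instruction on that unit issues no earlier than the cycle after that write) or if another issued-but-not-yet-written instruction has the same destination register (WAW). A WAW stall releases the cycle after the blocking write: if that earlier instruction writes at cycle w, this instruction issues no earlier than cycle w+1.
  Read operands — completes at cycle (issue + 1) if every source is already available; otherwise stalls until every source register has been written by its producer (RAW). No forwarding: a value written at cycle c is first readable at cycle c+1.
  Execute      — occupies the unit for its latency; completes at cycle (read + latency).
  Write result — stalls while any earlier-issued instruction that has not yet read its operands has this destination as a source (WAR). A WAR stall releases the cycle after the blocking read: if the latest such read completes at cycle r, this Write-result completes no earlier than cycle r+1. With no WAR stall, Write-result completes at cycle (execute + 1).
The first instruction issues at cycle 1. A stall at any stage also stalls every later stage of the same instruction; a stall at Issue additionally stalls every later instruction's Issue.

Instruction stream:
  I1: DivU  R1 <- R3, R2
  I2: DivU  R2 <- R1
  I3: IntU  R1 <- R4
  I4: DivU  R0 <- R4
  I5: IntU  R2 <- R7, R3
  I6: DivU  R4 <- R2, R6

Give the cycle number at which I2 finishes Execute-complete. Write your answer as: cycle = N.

cycle = 19

[I1] 1/2/9/10
[I2] 11/12/19/20  (struct: DivU busy until I1 writes@10)
[I3] 12/13/14/15
[I4] 21/22/29/30  (struct: DivU busy until I2 writes@20)
[I5] 22/23/24/25
[I6] 31/32/39/40  (struct: DivU busy until I4 writes@30)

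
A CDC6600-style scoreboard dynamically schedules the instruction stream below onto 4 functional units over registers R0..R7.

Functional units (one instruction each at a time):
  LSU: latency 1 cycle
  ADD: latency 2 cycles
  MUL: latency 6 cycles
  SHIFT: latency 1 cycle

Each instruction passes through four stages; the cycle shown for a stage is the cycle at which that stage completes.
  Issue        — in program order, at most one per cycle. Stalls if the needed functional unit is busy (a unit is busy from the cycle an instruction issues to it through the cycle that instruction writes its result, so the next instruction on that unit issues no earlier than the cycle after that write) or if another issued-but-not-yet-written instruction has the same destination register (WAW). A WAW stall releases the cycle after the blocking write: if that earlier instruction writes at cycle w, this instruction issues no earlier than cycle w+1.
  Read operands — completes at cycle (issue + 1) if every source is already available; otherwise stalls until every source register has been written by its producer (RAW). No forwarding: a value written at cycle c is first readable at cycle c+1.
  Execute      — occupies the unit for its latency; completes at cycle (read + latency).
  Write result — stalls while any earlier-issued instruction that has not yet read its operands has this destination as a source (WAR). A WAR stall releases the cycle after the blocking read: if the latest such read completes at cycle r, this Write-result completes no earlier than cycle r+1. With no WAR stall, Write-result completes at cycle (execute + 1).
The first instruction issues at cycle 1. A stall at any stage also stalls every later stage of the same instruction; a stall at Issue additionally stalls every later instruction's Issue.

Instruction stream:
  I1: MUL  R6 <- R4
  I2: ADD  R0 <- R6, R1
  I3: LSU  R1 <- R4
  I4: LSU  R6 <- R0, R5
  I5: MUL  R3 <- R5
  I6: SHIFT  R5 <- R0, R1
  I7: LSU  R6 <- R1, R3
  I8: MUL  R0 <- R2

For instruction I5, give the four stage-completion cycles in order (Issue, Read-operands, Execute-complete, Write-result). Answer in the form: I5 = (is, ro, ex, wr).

cycle 1: issue I1 (MUL)
cycle 2: I1 read-ops, issue I2 (ADD)
cycle 3: issue I3 (LSU)
cycle 4: I3 read-ops
cycle 5: I3 finished on LSU
cycle 8: I1 finished on MUL
cycle 9: I1→R6
cycle 10: I2 read-ops
cycle 11: I3→R1
cycle 12: I2 finished on ADD, issue I4 (LSU)
cycle 13: I2→R0, issue I5 (MUL)
cycle 14: I4 read-ops, I5 read-ops, issue I6 (SHIFT)
cycle 15: I4 finished on LSU, I6 read-ops
cycle 16: I4→R6, I6 finished on SHIFT
cycle 17: I6→R5, issue I7 (LSU)
cycle 20: I5 finished on MUL
cycle 21: I5→R3
cycle 22: I7 read-ops, issue I8 (MUL)
cycle 23: I7 finished on LSU, I8 read-ops
cycle 24: I7→R6
cycle 29: I8 finished on MUL
cycle 30: I8→R0

I5 = (13, 14, 20, 21)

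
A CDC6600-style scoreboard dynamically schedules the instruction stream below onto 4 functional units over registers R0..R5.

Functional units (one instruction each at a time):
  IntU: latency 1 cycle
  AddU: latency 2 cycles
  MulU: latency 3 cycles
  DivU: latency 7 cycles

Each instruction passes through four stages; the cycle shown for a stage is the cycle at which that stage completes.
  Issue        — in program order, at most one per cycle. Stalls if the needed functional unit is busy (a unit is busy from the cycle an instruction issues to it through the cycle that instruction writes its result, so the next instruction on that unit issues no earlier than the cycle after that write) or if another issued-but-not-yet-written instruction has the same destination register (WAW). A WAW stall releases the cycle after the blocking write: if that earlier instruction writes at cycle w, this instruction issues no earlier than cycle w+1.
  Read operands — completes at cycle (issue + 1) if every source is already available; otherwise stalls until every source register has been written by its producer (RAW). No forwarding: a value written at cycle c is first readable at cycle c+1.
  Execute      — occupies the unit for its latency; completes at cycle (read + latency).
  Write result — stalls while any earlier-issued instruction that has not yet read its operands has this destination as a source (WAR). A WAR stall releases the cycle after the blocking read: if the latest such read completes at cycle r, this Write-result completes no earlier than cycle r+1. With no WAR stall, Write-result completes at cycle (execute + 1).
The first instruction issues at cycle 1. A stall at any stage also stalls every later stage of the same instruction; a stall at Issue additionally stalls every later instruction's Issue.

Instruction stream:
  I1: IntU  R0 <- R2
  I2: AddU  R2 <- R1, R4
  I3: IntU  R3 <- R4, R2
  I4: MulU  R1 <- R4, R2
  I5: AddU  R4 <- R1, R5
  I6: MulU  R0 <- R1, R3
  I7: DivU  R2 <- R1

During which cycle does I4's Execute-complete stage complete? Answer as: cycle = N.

I1  is:1  ro:2  ex:3  wr:4
I2  is:2  ro:3  ex:5  wr:6
I3  is:5  ro:7  ex:8  wr:9  — struct: IntU busy until I1 writes@4, RAW R2: wait I2 write@6
I4  is:6  ro:7  ex:10  wr:11
I5  is:7  ro:12  ex:14  wr:15  — RAW R1: wait I4 write@11
I6  is:12  ro:13  ex:16  wr:17  — struct: MulU busy until I4 writes@11
I7  is:13  ro:14  ex:21  wr:22

cycle = 10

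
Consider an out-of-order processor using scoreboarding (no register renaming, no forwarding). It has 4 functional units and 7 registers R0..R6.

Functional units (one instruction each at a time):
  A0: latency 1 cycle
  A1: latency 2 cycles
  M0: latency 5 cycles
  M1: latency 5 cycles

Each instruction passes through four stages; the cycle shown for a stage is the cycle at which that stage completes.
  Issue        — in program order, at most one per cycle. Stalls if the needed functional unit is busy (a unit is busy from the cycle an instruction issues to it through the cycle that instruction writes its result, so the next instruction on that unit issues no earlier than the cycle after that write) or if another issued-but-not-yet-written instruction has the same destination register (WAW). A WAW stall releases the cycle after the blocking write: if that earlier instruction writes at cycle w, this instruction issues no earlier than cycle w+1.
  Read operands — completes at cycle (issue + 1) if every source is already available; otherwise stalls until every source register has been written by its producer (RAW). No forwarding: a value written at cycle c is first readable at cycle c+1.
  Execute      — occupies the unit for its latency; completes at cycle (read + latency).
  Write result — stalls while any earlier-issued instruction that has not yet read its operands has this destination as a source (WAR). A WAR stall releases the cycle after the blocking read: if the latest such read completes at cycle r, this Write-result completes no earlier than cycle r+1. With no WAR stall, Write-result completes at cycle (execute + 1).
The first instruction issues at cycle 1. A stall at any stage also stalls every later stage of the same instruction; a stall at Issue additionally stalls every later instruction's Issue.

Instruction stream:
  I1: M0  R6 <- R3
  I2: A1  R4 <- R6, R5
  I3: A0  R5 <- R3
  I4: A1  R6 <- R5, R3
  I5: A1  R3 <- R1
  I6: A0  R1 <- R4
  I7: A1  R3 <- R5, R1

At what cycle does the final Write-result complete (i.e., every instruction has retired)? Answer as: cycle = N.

cycle = 27

t=1  issue I1 (M0)
t=2  I1 read-ops, issue I2 (A1)
t=3  issue I3 (A0)
t=4  I3 read-ops
t=5  I3 finished on A0
t=7  I1 finished on M0
t=8  I1→R6
t=9  I2 read-ops
t=10  I3→R5
t=11  I2 finished on A1
t=12  I2→R4
t=13  issue I4 (A1)
t=14  I4 read-ops
t=16  I4 finished on A1
t=17  I4→R6
t=18  issue I5 (A1)
t=19  I5 read-ops, issue I6 (A0)
t=20  I6 read-ops
t=21  I5 finished on A1, I6 finished on A0
t=22  I5→R3, I6→R1
t=23  issue I7 (A1)
t=24  I7 read-ops
t=26  I7 finished on A1
t=27  I7→R3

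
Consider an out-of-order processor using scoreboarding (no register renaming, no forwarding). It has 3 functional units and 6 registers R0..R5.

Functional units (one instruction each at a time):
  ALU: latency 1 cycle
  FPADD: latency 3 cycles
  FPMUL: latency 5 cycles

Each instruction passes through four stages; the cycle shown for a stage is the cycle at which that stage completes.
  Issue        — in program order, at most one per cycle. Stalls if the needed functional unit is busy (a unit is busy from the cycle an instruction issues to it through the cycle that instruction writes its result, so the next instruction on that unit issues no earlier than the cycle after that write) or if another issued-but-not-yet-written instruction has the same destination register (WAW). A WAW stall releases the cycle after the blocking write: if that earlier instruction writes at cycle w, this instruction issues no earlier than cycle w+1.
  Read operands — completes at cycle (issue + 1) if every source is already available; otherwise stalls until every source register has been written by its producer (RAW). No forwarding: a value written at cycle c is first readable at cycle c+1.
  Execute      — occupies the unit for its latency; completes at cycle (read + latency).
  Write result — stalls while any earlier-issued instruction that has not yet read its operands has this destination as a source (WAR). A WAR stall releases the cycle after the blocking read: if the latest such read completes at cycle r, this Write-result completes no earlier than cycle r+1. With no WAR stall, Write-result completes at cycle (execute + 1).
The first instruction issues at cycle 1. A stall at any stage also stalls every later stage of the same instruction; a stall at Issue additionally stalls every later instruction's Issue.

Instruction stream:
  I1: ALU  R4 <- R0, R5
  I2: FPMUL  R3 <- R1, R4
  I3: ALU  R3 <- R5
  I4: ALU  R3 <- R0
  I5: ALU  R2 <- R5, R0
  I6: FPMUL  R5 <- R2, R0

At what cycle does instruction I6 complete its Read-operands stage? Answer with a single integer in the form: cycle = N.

cycle 1: I1→ALU
cycle 2: I1 RO, I2→FPMUL
cycle 3: I1 EX
cycle 4: I1 WR R4
cycle 5: I2 RO
cycle 10: I2 EX
cycle 11: I2 WR R3
cycle 12: I3→ALU
cycle 13: I3 RO
cycle 14: I3 EX
cycle 15: I3 WR R3
cycle 16: I4→ALU
cycle 17: I4 RO
cycle 18: I4 EX
cycle 19: I4 WR R3
cycle 20: I5→ALU
cycle 21: I5 RO, I6→FPMUL
cycle 22: I5 EX
cycle 23: I5 WR R2
cycle 24: I6 RO
cycle 29: I6 EX
cycle 30: I6 WR R5

cycle = 24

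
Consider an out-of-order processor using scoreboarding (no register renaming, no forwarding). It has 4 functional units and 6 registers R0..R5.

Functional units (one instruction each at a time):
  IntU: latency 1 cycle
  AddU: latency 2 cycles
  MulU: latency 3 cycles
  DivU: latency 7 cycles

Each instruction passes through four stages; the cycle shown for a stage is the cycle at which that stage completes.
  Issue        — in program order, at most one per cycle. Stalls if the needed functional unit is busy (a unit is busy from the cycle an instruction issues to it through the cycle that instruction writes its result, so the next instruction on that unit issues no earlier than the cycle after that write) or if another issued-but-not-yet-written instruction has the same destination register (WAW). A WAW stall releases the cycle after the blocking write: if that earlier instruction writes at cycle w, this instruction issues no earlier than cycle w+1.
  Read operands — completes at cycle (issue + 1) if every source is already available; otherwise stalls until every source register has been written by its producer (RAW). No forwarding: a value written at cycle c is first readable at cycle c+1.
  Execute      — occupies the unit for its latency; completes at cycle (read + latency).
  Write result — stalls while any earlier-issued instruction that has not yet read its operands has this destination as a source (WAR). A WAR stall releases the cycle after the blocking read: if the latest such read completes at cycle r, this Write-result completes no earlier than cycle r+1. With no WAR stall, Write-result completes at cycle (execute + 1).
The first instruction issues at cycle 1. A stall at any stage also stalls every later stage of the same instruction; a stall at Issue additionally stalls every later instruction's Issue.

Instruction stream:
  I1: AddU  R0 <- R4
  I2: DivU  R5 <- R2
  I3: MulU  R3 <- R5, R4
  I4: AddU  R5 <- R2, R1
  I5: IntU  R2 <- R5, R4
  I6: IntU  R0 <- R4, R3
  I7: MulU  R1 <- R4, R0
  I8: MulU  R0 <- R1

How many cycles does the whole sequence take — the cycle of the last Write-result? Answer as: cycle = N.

cycle = 34

[1] I1→AddU
[2] I1 RO | I2→DivU
[3] I2 RO | I3→MulU
[4] I1 EX
[5] I1 WR R0
[10] I2 EX
[11] I2 WR R5
[12] I3 RO | I4→AddU
[13] I4 RO | I5→IntU
[15] I3 EX | I4 EX
[16] I3 WR R3 | I4 WR R5
[17] I5 RO
[18] I5 EX
[19] I5 WR R2
[20] I6→IntU
[21] I6 RO | I7→MulU
[22] I6 EX
[23] I6 WR R0
[24] I7 RO
[27] I7 EX
[28] I7 WR R1
[29] I8→MulU
[30] I8 RO
[33] I8 EX
[34] I8 WR R0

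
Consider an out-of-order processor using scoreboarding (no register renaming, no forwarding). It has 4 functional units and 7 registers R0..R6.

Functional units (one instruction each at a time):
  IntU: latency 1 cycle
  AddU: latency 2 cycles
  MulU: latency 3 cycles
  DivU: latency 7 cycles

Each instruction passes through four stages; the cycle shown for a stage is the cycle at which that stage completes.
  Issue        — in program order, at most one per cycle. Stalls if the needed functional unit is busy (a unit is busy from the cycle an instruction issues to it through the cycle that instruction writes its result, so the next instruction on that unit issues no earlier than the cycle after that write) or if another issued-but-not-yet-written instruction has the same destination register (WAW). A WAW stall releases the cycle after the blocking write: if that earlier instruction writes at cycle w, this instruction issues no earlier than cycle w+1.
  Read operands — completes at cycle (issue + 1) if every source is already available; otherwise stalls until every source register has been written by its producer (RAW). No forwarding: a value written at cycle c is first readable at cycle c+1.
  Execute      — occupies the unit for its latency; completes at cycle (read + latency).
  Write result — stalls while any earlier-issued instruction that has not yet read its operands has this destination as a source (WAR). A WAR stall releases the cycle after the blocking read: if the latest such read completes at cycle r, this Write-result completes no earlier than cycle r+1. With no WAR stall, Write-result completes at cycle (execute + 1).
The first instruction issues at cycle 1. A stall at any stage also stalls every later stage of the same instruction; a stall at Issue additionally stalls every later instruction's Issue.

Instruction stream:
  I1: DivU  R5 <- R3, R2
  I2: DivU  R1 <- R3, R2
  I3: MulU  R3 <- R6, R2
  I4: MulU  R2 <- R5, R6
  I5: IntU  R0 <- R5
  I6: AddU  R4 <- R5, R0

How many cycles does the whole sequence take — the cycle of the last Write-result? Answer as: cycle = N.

cycle = 26

I1  is:1  ro:2  ex:9  wr:10
I2  is:11  ro:12  ex:19  wr:20  — struct: DivU busy until I1 writes@10
I3  is:12  ro:13  ex:16  wr:17
I4  is:18  ro:19  ex:22  wr:23  — struct: MulU busy until I3 writes@17
I5  is:19  ro:20  ex:21  wr:22
I6  is:20  ro:23  ex:25  wr:26  — RAW R0: wait I5 write@22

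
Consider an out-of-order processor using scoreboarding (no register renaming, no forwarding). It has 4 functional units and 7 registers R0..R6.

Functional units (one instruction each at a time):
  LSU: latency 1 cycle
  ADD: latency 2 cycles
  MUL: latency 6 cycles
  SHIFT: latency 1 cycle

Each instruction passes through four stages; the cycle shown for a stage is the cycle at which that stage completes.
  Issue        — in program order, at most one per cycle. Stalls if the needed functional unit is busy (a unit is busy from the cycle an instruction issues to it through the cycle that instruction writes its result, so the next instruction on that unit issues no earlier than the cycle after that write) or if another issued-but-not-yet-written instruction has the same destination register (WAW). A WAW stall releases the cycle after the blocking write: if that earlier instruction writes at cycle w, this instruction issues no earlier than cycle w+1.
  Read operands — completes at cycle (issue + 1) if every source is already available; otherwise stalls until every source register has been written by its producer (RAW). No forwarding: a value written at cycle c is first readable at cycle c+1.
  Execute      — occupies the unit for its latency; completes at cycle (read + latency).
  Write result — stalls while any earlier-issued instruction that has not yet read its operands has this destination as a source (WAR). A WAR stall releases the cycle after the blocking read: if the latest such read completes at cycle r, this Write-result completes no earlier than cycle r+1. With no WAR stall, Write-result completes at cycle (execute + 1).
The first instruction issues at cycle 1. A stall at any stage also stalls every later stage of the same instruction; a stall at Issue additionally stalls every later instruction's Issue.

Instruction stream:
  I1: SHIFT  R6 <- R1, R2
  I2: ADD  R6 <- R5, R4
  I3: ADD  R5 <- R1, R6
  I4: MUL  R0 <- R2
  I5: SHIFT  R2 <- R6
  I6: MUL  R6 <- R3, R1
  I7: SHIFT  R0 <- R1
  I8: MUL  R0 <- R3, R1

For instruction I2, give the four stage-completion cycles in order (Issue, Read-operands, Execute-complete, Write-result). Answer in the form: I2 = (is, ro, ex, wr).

[1] issue I1 (SHIFT)
[2] I1 read-ops
[3] I1 finished on SHIFT
[4] I1→R6
[5] issue I2 (ADD)
[6] I2 read-ops
[8] I2 finished on ADD
[9] I2→R6
[10] issue I3 (ADD)
[11] I3 read-ops · issue I4 (MUL)
[12] I4 read-ops · issue I5 (SHIFT)
[13] I3 finished on ADD · I5 read-ops
[14] I3→R5 · I5 finished on SHIFT
[15] I5→R2
[18] I4 finished on MUL
[19] I4→R0
[20] issue I6 (MUL)
[21] I6 read-ops · issue I7 (SHIFT)
[22] I7 read-ops
[23] I7 finished on SHIFT
[24] I7→R0
[27] I6 finished on MUL
[28] I6→R6
[29] issue I8 (MUL)
[30] I8 read-ops
[36] I8 finished on MUL
[37] I8→R0

I2 = (5, 6, 8, 9)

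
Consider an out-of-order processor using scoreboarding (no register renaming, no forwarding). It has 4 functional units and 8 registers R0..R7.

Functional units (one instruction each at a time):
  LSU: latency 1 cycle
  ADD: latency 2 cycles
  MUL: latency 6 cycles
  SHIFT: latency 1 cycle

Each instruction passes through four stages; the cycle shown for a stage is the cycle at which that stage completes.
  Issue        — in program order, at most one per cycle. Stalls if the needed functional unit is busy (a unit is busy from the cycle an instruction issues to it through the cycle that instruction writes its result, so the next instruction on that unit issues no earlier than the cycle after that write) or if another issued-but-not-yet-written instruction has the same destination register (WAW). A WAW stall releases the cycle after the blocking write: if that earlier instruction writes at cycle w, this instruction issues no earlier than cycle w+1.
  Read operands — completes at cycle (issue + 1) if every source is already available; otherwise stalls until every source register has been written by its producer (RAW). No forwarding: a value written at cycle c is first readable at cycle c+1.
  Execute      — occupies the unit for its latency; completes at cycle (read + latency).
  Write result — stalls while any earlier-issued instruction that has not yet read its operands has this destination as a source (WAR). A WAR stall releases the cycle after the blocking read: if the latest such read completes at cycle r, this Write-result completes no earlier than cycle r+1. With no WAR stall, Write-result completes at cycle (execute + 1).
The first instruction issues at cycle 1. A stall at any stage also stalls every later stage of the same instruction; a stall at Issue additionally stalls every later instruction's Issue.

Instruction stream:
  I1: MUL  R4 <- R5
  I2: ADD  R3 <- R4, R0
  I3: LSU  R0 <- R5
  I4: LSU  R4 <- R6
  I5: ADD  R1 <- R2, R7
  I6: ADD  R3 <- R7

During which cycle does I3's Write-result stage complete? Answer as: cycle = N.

cycle 1: I1→MUL
cycle 2: I1 RO | I2→ADD
cycle 3: I3→LSU
cycle 4: I3 RO
cycle 5: I3 EX
cycle 8: I1 EX
cycle 9: I1 WR R4
cycle 10: I2 RO
cycle 11: I3 WR R0
cycle 12: I2 EX | I4→LSU
cycle 13: I2 WR R3 | I4 RO
cycle 14: I4 EX | I5→ADD
cycle 15: I4 WR R4 | I5 RO
cycle 17: I5 EX
cycle 18: I5 WR R1
cycle 19: I6→ADD
cycle 20: I6 RO
cycle 22: I6 EX
cycle 23: I6 WR R3

cycle = 11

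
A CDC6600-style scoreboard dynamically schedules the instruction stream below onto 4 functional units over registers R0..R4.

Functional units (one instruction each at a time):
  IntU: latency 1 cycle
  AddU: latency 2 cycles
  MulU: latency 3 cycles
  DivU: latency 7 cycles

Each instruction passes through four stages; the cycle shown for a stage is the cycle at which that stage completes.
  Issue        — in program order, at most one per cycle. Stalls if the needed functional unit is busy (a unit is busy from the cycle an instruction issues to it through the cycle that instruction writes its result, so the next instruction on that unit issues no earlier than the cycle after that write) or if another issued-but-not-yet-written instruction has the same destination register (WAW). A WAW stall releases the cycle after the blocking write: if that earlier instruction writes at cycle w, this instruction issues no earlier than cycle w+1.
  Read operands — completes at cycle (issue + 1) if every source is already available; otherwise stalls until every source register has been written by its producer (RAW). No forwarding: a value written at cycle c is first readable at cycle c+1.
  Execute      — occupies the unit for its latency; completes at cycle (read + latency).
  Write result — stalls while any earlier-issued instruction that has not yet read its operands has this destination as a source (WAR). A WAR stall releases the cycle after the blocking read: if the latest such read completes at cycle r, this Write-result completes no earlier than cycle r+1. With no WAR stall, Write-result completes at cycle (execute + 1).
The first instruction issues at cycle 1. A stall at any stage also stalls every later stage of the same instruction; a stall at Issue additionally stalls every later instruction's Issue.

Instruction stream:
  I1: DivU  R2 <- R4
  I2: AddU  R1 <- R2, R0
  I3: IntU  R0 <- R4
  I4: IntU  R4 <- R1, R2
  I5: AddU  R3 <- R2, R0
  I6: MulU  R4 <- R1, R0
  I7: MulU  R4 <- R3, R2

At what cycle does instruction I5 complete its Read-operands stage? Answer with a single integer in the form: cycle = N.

t=1  issue I1 (DivU)
t=2  I1 read-ops | issue I2 (AddU)
t=3  issue I3 (IntU)
t=4  I3 read-ops
t=5  I3 finished on IntU
t=9  I1 finished on DivU
t=10  I1→R2
t=11  I2 read-ops
t=12  I3→R0
t=13  I2 finished on AddU | issue I4 (IntU)
t=14  I2→R1
t=15  I4 read-ops | issue I5 (AddU)
t=16  I4 finished on IntU | I5 read-ops
t=17  I4→R4
t=18  I5 finished on AddU | issue I6 (MulU)
t=19  I5→R3 | I6 read-ops
t=22  I6 finished on MulU
t=23  I6→R4
t=24  issue I7 (MulU)
t=25  I7 read-ops
t=28  I7 finished on MulU
t=29  I7→R4

cycle = 16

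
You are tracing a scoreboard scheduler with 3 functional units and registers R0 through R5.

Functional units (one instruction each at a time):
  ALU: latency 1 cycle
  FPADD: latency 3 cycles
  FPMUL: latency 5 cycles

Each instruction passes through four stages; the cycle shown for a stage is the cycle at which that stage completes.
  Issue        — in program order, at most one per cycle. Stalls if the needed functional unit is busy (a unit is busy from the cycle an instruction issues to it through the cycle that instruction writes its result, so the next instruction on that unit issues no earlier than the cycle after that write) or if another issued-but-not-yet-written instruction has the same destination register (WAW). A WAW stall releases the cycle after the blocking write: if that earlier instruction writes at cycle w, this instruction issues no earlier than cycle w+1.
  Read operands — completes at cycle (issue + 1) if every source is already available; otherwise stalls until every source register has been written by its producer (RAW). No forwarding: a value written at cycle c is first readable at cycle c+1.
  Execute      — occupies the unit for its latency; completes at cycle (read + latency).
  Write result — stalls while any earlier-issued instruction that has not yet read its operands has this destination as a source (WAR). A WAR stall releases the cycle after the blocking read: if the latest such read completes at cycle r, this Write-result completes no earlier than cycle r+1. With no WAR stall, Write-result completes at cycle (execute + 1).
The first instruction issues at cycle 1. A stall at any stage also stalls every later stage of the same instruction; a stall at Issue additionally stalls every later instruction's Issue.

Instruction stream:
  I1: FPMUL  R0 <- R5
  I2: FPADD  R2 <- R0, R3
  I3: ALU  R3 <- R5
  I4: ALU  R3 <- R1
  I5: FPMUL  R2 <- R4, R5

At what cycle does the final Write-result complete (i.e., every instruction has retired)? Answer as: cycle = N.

  I1 | 1 | 2 | 7 | 8
  I2 | 2 | 9 | 12 | 13   RAW R0: wait I1 write@8
  I3 | 3 | 4 | 5 | 10   WAR R3: wait I2 read@9
  I4 | 11 | 12 | 13 | 14   struct: ALU busy until I3 writes@10
  I5 | 14 | 15 | 20 | 21   WAW R2: wait I2 write@13

cycle = 21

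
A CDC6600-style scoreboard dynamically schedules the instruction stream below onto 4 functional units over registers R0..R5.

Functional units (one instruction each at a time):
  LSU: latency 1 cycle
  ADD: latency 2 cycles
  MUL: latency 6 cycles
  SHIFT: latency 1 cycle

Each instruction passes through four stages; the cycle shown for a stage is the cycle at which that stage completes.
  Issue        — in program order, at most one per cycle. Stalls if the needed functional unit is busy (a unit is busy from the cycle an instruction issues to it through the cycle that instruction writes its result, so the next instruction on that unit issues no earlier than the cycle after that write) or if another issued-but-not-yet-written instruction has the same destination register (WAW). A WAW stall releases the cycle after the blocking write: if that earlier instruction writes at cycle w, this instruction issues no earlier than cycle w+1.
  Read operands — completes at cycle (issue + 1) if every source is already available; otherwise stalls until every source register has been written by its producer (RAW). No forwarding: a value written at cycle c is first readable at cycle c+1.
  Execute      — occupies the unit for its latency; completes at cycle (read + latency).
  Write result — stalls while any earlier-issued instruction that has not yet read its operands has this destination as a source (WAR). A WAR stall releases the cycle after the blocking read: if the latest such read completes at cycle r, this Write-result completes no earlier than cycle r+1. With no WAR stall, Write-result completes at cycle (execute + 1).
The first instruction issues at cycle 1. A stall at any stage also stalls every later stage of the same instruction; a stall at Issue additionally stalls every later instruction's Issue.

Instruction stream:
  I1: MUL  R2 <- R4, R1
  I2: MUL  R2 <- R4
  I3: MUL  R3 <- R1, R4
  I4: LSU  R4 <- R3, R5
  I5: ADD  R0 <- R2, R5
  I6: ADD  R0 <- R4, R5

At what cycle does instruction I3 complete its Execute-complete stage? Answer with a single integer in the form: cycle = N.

t=1  issue I1 (MUL)
t=2  I1 read-ops
t=8  I1 finished on MUL
t=9  I1→R2
t=10  issue I2 (MUL)
t=11  I2 read-ops
t=17  I2 finished on MUL
t=18  I2→R2
t=19  issue I3 (MUL)
t=20  I3 read-ops, issue I4 (LSU)
t=21  issue I5 (ADD)
t=22  I5 read-ops
t=24  I5 finished on ADD
t=25  I5→R0
t=26  I3 finished on MUL, issue I6 (ADD)
t=27  I3→R3
t=28  I4 read-ops
t=29  I4 finished on LSU
t=30  I4→R4
t=31  I6 read-ops
t=33  I6 finished on ADD
t=34  I6→R0

cycle = 26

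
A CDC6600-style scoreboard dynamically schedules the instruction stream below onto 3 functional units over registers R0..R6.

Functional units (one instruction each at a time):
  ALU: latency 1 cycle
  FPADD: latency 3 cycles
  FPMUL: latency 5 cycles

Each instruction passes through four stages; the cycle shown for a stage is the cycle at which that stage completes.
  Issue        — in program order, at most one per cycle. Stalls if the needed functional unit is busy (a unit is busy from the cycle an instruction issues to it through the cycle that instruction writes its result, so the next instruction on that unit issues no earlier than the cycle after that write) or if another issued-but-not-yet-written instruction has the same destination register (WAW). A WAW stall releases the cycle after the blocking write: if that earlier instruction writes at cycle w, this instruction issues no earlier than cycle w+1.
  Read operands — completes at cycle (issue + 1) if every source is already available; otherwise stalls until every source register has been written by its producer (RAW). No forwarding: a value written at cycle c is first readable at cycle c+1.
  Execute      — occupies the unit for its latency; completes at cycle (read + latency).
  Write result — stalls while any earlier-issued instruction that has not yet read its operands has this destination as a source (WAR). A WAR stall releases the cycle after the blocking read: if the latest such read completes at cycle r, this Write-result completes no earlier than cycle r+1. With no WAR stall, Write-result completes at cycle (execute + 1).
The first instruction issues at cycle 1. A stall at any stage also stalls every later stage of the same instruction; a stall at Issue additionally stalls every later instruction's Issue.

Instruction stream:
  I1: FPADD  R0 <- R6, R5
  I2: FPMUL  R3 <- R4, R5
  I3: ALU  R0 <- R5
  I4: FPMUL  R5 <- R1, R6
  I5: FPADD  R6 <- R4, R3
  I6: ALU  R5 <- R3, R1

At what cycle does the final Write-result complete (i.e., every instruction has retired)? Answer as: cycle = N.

1) issue 1, read 2, done 5, write 6
2) issue 2, read 3, done 8, write 9
3) issue 7, read 8, done 9, write 10  <WAW R0: wait I1 write@6>
4) issue 10, read 11, done 16, write 17  <struct: FPMUL busy until I2 writes@9>
5) issue 11, read 12, done 15, write 16
6) issue 18, read 19, done 20, write 21  <WAW R5: wait I4 write@17>

cycle = 21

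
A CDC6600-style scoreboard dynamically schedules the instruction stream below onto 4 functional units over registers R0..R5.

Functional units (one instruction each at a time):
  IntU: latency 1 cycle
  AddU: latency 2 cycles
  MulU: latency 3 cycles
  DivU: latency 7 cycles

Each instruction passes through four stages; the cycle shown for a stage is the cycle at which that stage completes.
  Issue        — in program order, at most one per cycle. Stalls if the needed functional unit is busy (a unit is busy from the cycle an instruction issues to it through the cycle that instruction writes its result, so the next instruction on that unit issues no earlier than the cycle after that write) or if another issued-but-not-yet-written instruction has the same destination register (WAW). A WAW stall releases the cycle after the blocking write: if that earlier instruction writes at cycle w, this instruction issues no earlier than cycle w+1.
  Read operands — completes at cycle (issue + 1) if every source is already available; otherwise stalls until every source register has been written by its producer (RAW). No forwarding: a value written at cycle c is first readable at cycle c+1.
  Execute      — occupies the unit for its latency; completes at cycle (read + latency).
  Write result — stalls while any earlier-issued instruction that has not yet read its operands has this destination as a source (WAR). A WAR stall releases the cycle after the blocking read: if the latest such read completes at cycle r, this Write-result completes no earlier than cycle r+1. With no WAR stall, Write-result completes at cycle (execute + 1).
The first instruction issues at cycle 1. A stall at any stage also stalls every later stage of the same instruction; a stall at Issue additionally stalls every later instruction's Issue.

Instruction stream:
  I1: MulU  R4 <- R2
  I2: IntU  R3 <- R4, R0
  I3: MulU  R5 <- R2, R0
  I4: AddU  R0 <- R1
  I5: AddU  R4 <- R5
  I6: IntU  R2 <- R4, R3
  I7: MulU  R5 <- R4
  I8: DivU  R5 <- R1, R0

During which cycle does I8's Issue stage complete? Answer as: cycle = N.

cycle 1: I1→MulU
cycle 2: I1 RO; I2→IntU
cycle 5: I1 EX
cycle 6: I1 WR R4
cycle 7: I2 RO; I3→MulU
cycle 8: I2 EX; I3 RO; I4→AddU
cycle 9: I2 WR R3; I4 RO
cycle 11: I3 EX; I4 EX
cycle 12: I3 WR R5; I4 WR R0
cycle 13: I5→AddU
cycle 14: I5 RO; I6→IntU
cycle 15: I7→MulU
cycle 16: I5 EX
cycle 17: I5 WR R4
cycle 18: I6 RO; I7 RO
cycle 19: I6 EX
cycle 20: I6 WR R2
cycle 21: I7 EX
cycle 22: I7 WR R5
cycle 23: I8→DivU
cycle 24: I8 RO
cycle 31: I8 EX
cycle 32: I8 WR R5

cycle = 23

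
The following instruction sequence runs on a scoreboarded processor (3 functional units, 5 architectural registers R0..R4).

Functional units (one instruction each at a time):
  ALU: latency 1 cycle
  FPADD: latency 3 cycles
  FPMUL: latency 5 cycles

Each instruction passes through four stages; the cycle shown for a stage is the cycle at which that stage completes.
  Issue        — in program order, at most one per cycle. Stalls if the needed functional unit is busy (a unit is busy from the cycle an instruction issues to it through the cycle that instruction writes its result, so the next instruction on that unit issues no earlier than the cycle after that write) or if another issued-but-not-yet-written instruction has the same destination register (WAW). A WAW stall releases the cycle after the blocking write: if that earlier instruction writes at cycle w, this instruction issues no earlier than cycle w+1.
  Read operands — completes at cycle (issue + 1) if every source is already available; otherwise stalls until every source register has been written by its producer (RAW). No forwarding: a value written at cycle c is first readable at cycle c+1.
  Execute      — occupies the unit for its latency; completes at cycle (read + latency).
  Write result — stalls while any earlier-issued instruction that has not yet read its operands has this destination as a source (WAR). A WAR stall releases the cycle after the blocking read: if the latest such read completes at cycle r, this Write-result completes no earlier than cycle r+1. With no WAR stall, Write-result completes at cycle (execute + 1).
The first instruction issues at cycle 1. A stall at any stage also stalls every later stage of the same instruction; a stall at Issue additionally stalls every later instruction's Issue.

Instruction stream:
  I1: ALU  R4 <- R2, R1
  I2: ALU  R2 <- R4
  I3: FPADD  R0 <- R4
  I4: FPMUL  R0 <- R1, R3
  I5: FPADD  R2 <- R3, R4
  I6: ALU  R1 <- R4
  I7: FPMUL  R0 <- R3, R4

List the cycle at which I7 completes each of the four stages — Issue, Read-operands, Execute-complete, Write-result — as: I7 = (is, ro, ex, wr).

I7 = (20, 21, 26, 27)

[I1] 1/2/3/4
[I2] 5/6/7/8  (struct: ALU busy until I1 writes@4)
[I3] 6/7/10/11
[I4] 12/13/18/19  (WAW R0: wait I3 write@11)
[I5] 13/14/17/18
[I6] 14/15/16/17
[I7] 20/21/26/27  (struct: FPMUL busy until I4 writes@19)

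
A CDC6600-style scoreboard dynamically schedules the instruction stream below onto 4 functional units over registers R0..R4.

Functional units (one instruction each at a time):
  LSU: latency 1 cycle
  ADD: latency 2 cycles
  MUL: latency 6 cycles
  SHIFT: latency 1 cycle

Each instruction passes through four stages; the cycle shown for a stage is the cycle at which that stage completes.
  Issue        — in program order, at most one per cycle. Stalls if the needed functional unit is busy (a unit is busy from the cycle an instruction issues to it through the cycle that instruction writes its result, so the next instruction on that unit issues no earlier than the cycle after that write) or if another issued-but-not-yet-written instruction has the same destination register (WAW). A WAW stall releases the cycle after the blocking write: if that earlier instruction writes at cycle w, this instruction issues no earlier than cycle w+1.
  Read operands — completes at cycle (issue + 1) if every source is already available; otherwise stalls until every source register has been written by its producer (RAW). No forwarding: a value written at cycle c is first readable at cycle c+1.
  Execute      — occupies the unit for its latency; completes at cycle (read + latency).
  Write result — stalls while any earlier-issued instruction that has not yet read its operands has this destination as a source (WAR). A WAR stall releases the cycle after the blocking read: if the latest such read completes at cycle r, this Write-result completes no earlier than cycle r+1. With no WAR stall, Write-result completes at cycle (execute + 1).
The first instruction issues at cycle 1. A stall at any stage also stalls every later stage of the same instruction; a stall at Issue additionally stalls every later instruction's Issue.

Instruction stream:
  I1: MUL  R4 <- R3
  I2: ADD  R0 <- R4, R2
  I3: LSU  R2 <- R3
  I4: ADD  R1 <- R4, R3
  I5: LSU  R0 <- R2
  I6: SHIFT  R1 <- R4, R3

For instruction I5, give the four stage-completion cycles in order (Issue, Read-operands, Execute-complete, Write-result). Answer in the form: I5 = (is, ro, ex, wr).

[1] I1→MUL
[2] I1 RO | I2→ADD
[3] I3→LSU
[4] I3 RO
[5] I3 EX
[8] I1 EX
[9] I1 WR R4
[10] I2 RO
[11] I3 WR R2
[12] I2 EX
[13] I2 WR R0
[14] I4→ADD
[15] I4 RO | I5→LSU
[16] I5 RO
[17] I4 EX | I5 EX
[18] I4 WR R1 | I5 WR R0
[19] I6→SHIFT
[20] I6 RO
[21] I6 EX
[22] I6 WR R1

I5 = (15, 16, 17, 18)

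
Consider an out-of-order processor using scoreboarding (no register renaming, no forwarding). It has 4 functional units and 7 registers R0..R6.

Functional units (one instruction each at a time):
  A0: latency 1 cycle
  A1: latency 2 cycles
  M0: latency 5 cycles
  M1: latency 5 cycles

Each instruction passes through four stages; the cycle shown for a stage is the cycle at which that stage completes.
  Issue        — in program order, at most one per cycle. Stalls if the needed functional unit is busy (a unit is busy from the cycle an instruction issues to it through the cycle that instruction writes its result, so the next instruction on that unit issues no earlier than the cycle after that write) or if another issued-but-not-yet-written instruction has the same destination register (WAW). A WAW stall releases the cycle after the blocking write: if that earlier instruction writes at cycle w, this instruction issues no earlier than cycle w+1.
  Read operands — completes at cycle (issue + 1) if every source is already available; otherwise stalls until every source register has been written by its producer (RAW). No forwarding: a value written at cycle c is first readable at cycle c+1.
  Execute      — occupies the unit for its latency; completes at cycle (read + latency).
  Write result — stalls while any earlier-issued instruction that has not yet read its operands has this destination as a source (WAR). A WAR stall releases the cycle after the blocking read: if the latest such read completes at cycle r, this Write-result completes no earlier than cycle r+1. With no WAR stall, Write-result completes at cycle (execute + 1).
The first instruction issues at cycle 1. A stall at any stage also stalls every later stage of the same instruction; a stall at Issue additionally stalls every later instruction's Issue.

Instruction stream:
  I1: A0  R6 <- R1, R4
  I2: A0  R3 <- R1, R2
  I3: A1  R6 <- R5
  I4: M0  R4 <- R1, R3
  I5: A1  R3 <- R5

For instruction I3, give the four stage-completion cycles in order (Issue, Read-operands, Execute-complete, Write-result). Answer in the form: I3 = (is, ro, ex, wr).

I3 = (6, 7, 9, 10)

c1: I1 dispatched to A0
c2: I1 operands ready
c3: I1 complete
c4: R6←I1
c5: I2 dispatched to A0
c6: I2 operands ready · I3 dispatched to A1
c7: I2 complete · I3 operands ready · I4 dispatched to M0
c8: R3←I2
c9: I3 complete · I4 operands ready
c10: R6←I3
c11: I5 dispatched to A1
c12: I5 operands ready
c14: I4 complete · I5 complete
c15: R4←I4 · R3←I5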